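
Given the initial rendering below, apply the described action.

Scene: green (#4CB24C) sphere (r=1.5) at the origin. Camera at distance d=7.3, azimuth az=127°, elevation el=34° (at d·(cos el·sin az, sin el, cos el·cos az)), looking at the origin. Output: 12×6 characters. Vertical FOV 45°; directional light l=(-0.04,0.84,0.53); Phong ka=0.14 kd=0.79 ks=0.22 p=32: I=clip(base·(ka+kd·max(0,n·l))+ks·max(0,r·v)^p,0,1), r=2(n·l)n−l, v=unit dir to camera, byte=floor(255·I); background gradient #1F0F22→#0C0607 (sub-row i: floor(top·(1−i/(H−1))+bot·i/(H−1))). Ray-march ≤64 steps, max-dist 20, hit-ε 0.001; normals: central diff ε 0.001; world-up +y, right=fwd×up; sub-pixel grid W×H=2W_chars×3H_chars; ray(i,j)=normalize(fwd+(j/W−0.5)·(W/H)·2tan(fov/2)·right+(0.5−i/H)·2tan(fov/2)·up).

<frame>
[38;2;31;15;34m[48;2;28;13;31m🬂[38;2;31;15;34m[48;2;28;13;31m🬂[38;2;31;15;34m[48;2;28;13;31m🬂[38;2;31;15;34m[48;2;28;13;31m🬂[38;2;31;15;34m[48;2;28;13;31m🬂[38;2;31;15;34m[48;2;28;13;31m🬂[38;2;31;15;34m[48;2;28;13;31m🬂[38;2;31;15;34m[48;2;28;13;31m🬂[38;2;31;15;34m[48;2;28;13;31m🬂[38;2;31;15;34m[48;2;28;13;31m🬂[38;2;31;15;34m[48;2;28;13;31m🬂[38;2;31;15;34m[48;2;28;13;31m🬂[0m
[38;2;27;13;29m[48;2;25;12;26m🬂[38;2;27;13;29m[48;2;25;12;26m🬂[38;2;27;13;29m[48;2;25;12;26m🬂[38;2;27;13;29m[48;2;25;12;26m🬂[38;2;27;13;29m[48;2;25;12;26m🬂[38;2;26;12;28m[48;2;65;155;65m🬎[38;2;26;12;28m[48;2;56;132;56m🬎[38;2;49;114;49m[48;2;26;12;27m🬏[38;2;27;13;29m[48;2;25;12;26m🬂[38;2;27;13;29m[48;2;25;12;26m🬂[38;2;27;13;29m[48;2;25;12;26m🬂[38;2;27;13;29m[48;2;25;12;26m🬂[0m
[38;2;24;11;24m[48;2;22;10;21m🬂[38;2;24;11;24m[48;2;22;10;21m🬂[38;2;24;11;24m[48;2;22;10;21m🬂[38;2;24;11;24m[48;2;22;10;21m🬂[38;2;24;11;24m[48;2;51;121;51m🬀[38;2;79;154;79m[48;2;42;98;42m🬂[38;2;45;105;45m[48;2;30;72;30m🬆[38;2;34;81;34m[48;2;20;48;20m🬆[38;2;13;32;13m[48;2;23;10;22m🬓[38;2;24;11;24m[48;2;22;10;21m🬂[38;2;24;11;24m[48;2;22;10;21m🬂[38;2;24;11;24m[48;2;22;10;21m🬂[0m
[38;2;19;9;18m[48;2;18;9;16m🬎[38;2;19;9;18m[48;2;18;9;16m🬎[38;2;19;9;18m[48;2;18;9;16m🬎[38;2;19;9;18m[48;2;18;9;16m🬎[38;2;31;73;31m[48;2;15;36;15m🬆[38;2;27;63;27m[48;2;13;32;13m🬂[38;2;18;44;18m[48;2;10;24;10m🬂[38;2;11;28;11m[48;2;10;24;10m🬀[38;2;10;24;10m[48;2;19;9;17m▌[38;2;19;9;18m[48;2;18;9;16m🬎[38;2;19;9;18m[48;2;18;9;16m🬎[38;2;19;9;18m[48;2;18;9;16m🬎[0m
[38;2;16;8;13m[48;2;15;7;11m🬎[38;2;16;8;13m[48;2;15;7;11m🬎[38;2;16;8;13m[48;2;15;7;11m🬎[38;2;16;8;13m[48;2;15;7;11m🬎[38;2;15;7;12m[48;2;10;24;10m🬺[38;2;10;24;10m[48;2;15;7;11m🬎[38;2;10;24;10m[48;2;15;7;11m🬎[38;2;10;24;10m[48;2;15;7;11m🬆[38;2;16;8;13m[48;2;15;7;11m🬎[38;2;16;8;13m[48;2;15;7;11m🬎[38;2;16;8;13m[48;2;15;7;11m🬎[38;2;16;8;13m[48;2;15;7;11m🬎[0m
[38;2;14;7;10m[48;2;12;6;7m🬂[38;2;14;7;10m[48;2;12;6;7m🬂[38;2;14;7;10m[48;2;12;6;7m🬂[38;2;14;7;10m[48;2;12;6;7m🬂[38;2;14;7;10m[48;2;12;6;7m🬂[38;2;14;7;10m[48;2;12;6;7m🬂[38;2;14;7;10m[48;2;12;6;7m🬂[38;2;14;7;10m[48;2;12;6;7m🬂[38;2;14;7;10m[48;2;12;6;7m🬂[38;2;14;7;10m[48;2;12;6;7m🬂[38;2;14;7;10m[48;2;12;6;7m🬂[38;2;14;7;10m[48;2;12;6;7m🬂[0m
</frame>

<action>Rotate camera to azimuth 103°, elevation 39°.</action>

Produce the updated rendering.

<frame>
[38;2;31;15;34m[48;2;28;13;31m🬂[38;2;31;15;34m[48;2;28;13;31m🬂[38;2;31;15;34m[48;2;28;13;31m🬂[38;2;31;15;34m[48;2;28;13;31m🬂[38;2;31;15;34m[48;2;28;13;31m🬂[38;2;31;15;34m[48;2;28;13;31m🬂[38;2;31;15;34m[48;2;28;13;31m🬂[38;2;31;15;34m[48;2;28;13;31m🬂[38;2;31;15;34m[48;2;28;13;31m🬂[38;2;31;15;34m[48;2;28;13;31m🬂[38;2;31;15;34m[48;2;28;13;31m🬂[38;2;31;15;34m[48;2;28;13;31m🬂[0m
[38;2;27;13;29m[48;2;25;12;26m🬂[38;2;27;13;29m[48;2;25;12;26m🬂[38;2;27;13;29m[48;2;25;12;26m🬂[38;2;27;13;29m[48;2;25;12;26m🬂[38;2;27;13;29m[48;2;25;12;26m🬂[38;2;26;12;28m[48;2;67;159;67m🬎[38;2;26;12;28m[48;2;57;135;57m🬎[38;2;44;104;44m[48;2;26;12;27m🬏[38;2;27;13;29m[48;2;25;12;26m🬂[38;2;27;13;29m[48;2;25;12;26m🬂[38;2;27;13;29m[48;2;25;12;26m🬂[38;2;27;13;29m[48;2;25;12;26m🬂[0m
[38;2;24;11;24m[48;2;22;10;21m🬂[38;2;24;11;24m[48;2;22;10;21m🬂[38;2;24;11;24m[48;2;22;10;21m🬂[38;2;24;11;24m[48;2;22;10;21m🬂[38;2;24;11;24m[48;2;61;144;61m🬀[38;2;72;153;72m[48;2;50;117;50m🬎[38;2;51;121;51m[48;2;40;95;40m🬆[38;2;36;86;36m[48;2;26;61;26m🬆[38;2;23;10;22m[48;2;11;27;11m🬨[38;2;24;11;24m[48;2;22;10;21m🬂[38;2;24;11;24m[48;2;22;10;21m🬂[38;2;24;11;24m[48;2;22;10;21m🬂[0m
[38;2;19;9;18m[48;2;18;9;16m🬎[38;2;19;9;18m[48;2;18;9;16m🬎[38;2;19;9;18m[48;2;18;9;16m🬎[38;2;19;9;18m[48;2;18;9;16m🬎[38;2;43;103;43m[48;2;27;64;27m🬎[38;2;39;93;39m[48;2;25;61;25m🬆[38;2;29;70;29m[48;2;15;37;15m🬆[38;2;22;52;22m[48;2;11;27;11m🬀[38;2;10;24;10m[48;2;19;9;17m▌[38;2;19;9;18m[48;2;18;9;16m🬎[38;2;19;9;18m[48;2;18;9;16m🬎[38;2;19;9;18m[48;2;18;9;16m🬎[0m
[38;2;16;8;13m[48;2;15;7;11m🬎[38;2;16;8;13m[48;2;15;7;11m🬎[38;2;16;8;13m[48;2;15;7;11m🬎[38;2;16;8;13m[48;2;15;7;11m🬎[38;2;14;34;14m[48;2;15;7;12m🬁[38;2;11;26;11m[48;2;15;7;11m🬎[38;2;10;24;10m[48;2;15;7;11m🬎[38;2;10;24;10m[48;2;15;7;11m🬆[38;2;16;8;13m[48;2;15;7;11m🬎[38;2;16;8;13m[48;2;15;7;11m🬎[38;2;16;8;13m[48;2;15;7;11m🬎[38;2;16;8;13m[48;2;15;7;11m🬎[0m
[38;2;14;7;10m[48;2;12;6;7m🬂[38;2;14;7;10m[48;2;12;6;7m🬂[38;2;14;7;10m[48;2;12;6;7m🬂[38;2;14;7;10m[48;2;12;6;7m🬂[38;2;14;7;10m[48;2;12;6;7m🬂[38;2;14;7;10m[48;2;12;6;7m🬂[38;2;14;7;10m[48;2;12;6;7m🬂[38;2;14;7;10m[48;2;12;6;7m🬂[38;2;14;7;10m[48;2;12;6;7m🬂[38;2;14;7;10m[48;2;12;6;7m🬂[38;2;14;7;10m[48;2;12;6;7m🬂[38;2;14;7;10m[48;2;12;6;7m🬂[0m
</frame>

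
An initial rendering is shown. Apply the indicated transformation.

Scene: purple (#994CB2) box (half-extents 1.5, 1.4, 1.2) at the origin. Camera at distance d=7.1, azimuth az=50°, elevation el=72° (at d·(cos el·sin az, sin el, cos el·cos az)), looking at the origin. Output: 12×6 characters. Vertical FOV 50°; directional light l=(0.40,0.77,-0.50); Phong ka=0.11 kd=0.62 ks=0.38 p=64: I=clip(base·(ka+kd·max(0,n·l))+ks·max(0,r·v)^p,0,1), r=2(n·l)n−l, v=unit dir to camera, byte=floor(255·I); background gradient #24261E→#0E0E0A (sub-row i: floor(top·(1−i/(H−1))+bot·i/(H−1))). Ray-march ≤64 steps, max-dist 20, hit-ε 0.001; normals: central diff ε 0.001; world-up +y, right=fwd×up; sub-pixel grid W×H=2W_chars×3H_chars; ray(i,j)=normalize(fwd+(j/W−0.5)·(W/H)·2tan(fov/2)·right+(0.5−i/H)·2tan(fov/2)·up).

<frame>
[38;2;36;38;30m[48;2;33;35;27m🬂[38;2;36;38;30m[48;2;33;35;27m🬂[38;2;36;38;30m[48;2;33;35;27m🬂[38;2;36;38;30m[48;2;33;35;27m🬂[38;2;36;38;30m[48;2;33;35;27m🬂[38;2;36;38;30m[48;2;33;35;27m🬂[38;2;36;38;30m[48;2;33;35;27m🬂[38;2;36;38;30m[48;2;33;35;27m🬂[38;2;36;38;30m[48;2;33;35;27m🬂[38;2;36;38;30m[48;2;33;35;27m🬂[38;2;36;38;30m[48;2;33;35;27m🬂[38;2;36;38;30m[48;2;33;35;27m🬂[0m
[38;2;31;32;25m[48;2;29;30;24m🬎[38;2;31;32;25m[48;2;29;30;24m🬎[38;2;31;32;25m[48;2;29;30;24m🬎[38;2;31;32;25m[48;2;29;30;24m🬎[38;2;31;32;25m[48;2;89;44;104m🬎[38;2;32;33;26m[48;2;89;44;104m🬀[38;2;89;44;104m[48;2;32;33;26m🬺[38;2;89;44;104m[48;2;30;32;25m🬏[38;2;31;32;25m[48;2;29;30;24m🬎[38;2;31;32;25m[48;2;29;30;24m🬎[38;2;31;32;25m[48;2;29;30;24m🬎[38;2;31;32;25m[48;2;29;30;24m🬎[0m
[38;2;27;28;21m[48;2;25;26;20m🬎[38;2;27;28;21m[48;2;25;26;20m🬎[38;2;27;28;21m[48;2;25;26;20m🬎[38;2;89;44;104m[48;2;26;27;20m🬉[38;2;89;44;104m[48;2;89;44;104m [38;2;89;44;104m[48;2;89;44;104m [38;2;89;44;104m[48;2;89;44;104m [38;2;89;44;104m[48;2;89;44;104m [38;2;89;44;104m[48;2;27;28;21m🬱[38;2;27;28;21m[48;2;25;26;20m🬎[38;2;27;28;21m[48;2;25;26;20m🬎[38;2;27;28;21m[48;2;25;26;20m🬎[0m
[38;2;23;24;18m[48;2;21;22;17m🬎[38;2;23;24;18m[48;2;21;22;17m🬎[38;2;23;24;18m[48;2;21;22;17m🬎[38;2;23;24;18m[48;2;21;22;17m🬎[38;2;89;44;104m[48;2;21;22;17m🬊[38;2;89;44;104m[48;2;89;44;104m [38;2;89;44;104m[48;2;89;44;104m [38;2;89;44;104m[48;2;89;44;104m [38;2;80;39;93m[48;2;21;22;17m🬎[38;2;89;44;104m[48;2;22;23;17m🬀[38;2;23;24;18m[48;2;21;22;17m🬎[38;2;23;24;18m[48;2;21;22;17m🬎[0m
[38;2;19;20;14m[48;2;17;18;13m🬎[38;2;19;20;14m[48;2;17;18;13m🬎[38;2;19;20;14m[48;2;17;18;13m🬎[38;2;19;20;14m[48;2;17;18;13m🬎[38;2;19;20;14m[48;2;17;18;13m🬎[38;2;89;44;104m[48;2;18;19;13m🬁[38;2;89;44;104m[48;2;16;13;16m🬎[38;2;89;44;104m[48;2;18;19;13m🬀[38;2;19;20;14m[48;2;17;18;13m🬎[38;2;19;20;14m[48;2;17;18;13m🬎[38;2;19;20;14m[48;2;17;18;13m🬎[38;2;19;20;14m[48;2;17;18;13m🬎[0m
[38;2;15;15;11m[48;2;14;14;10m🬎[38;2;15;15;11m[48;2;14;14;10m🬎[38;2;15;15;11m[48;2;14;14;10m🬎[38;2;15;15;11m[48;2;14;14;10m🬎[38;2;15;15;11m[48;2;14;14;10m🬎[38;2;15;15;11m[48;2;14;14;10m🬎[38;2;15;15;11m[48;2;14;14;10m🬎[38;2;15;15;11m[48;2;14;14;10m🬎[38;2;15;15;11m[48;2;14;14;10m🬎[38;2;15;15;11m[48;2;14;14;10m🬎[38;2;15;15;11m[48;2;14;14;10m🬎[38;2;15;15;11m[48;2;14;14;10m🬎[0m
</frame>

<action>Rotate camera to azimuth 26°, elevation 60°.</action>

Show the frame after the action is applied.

<frame>
[38;2;36;38;30m[48;2;33;35;27m🬂[38;2;36;38;30m[48;2;33;35;27m🬂[38;2;36;38;30m[48;2;33;35;27m🬂[38;2;36;38;30m[48;2;33;35;27m🬂[38;2;36;38;30m[48;2;33;35;27m🬂[38;2;36;38;30m[48;2;33;35;27m🬂[38;2;36;38;30m[48;2;33;35;27m🬂[38;2;36;38;30m[48;2;33;35;27m🬂[38;2;36;38;30m[48;2;33;35;27m🬂[38;2;36;38;30m[48;2;33;35;27m🬂[38;2;36;38;30m[48;2;33;35;27m🬂[38;2;36;38;30m[48;2;33;35;27m🬂[0m
[38;2;31;32;25m[48;2;29;30;24m🬎[38;2;31;32;25m[48;2;29;30;24m🬎[38;2;31;32;25m[48;2;29;30;24m🬎[38;2;31;32;25m[48;2;29;30;24m🬎[38;2;31;32;25m[48;2;89;44;104m🬆[38;2;89;44;104m[48;2;32;33;26m🬺[38;2;32;33;26m[48;2;89;44;104m🬂[38;2;31;32;25m[48;2;89;44;104m🬎[38;2;89;44;104m[48;2;30;32;25m🬏[38;2;31;32;25m[48;2;29;30;24m🬎[38;2;31;32;25m[48;2;29;30;24m🬎[38;2;31;32;25m[48;2;29;30;24m🬎[0m
[38;2;27;28;21m[48;2;25;26;20m🬎[38;2;27;28;21m[48;2;25;26;20m🬎[38;2;27;28;21m[48;2;25;26;20m🬎[38;2;27;28;21m[48;2;89;44;104m🬆[38;2;89;44;104m[48;2;89;44;104m [38;2;89;44;104m[48;2;89;44;104m [38;2;89;44;104m[48;2;89;44;104m [38;2;89;44;104m[48;2;89;44;104m [38;2;89;44;104m[48;2;25;26;20m🬝[38;2;27;28;21m[48;2;25;26;20m🬎[38;2;27;28;21m[48;2;25;26;20m🬎[38;2;27;28;21m[48;2;25;26;20m🬎[0m
[38;2;23;24;18m[48;2;21;22;17m🬎[38;2;23;24;18m[48;2;21;22;17m🬎[38;2;23;24;18m[48;2;21;22;17m🬎[38;2;22;23;17m[48;2;16;8;19m🬲[38;2;16;8;19m[48;2;89;44;104m🬺[38;2;89;44;104m[48;2;16;8;19m🬊[38;2;89;44;104m[48;2;16;8;19m🬬[38;2;89;44;104m[48;2;89;44;104m [38;2;90;44;104m[48;2;22;23;17m🬄[38;2;23;24;18m[48;2;21;22;17m🬎[38;2;23;24;18m[48;2;21;22;17m🬎[38;2;23;24;18m[48;2;21;22;17m🬎[0m
[38;2;19;20;14m[48;2;17;18;13m🬎[38;2;19;20;14m[48;2;17;18;13m🬎[38;2;19;20;14m[48;2;17;18;13m🬎[38;2;19;20;14m[48;2;17;18;13m🬎[38;2;18;19;13m[48;2;16;8;19m🬺[38;2;16;8;19m[48;2;17;18;13m🬊[38;2;16;8;19m[48;2;17;18;13m🬬[38;2;89;44;104m[48;2;16;12;16m🬁[38;2;19;20;14m[48;2;17;18;13m🬎[38;2;19;20;14m[48;2;17;18;13m🬎[38;2;19;20;14m[48;2;17;18;13m🬎[38;2;19;20;14m[48;2;17;18;13m🬎[0m
[38;2;15;15;11m[48;2;14;14;10m🬎[38;2;15;15;11m[48;2;14;14;10m🬎[38;2;15;15;11m[48;2;14;14;10m🬎[38;2;15;15;11m[48;2;14;14;10m🬎[38;2;15;15;11m[48;2;14;14;10m🬎[38;2;15;15;11m[48;2;14;14;10m🬎[38;2;15;15;11m[48;2;14;14;10m🬎[38;2;15;15;11m[48;2;14;14;10m🬎[38;2;15;15;11m[48;2;14;14;10m🬎[38;2;15;15;11m[48;2;14;14;10m🬎[38;2;15;15;11m[48;2;14;14;10m🬎[38;2;15;15;11m[48;2;14;14;10m🬎[0m
</frame>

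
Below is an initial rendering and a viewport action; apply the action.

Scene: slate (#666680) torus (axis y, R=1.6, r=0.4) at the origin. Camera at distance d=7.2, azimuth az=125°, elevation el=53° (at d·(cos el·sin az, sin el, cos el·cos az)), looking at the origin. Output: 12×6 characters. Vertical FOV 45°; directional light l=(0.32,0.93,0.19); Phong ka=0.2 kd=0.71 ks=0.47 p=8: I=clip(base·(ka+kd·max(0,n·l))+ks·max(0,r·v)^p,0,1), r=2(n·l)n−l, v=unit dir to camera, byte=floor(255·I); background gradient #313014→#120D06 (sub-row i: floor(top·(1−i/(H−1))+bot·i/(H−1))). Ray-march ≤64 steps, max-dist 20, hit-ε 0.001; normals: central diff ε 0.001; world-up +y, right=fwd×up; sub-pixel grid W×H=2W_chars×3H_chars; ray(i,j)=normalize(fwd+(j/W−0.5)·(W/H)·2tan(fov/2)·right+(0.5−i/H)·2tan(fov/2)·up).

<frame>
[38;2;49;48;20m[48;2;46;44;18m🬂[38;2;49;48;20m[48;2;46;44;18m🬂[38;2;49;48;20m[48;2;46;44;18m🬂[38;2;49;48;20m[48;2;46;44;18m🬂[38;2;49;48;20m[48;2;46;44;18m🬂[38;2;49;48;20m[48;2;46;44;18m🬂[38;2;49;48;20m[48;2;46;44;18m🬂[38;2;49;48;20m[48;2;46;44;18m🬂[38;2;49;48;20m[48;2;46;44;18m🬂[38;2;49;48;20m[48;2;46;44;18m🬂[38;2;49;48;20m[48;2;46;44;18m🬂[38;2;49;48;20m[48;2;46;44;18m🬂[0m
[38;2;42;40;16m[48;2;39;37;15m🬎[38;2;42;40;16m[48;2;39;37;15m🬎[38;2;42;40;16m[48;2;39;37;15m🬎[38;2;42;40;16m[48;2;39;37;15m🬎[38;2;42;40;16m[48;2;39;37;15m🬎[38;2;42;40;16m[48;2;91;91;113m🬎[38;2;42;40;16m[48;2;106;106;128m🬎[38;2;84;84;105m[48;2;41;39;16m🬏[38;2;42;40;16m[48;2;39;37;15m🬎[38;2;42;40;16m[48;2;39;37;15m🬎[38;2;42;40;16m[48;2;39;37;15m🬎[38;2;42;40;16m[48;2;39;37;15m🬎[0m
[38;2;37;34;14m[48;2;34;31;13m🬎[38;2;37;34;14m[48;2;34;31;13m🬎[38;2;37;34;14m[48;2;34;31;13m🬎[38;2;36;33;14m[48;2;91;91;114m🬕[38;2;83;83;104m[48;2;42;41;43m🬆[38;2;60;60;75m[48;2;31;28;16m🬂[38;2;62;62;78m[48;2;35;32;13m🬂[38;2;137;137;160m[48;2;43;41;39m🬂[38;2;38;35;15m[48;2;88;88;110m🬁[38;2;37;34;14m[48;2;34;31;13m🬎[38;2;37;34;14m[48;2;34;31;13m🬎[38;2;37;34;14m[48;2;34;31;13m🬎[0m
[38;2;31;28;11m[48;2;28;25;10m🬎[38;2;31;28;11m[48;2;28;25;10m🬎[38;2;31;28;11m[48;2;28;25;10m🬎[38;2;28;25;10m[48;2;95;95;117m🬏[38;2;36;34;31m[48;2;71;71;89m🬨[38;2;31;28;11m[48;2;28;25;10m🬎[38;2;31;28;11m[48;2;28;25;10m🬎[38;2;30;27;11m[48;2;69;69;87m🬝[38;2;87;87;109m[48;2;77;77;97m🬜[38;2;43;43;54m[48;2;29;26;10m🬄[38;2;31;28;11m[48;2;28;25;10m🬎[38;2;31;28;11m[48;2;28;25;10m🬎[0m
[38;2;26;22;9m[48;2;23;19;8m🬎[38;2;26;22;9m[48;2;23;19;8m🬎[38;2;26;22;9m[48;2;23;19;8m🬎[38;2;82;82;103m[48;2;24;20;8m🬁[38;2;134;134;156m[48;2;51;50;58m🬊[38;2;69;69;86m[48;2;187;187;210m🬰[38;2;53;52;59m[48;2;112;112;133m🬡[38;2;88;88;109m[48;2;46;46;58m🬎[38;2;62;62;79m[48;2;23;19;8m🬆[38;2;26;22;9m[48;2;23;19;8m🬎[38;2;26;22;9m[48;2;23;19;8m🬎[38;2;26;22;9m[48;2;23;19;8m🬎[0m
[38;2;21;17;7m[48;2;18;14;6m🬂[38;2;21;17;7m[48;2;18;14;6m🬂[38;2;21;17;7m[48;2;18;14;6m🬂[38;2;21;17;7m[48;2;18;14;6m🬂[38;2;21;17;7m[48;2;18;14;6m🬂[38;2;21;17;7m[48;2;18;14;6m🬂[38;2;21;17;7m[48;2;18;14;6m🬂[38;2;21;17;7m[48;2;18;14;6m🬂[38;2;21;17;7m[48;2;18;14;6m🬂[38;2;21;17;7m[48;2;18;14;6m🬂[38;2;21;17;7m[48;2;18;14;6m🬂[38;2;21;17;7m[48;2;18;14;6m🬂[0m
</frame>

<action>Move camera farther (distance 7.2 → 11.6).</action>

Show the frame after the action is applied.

<frame>
[38;2;49;48;20m[48;2;46;44;18m🬂[38;2;49;48;20m[48;2;46;44;18m🬂[38;2;49;48;20m[48;2;46;44;18m🬂[38;2;49;48;20m[48;2;46;44;18m🬂[38;2;49;48;20m[48;2;46;44;18m🬂[38;2;49;48;20m[48;2;46;44;18m🬂[38;2;49;48;20m[48;2;46;44;18m🬂[38;2;49;48;20m[48;2;46;44;18m🬂[38;2;49;48;20m[48;2;46;44;18m🬂[38;2;49;48;20m[48;2;46;44;18m🬂[38;2;49;48;20m[48;2;46;44;18m🬂[38;2;49;48;20m[48;2;46;44;18m🬂[0m
[38;2;42;40;16m[48;2;39;37;15m🬎[38;2;42;40;16m[48;2;39;37;15m🬎[38;2;42;40;16m[48;2;39;37;15m🬎[38;2;42;40;16m[48;2;39;37;15m🬎[38;2;42;40;16m[48;2;39;37;15m🬎[38;2;42;40;16m[48;2;39;37;15m🬎[38;2;42;40;16m[48;2;39;37;15m🬎[38;2;42;40;16m[48;2;39;37;15m🬎[38;2;42;40;16m[48;2;39;37;15m🬎[38;2;42;40;16m[48;2;39;37;15m🬎[38;2;42;40;16m[48;2;39;37;15m🬎[38;2;42;40;16m[48;2;39;37;15m🬎[0m
[38;2;37;34;14m[48;2;34;31;13m🬎[38;2;37;34;14m[48;2;34;31;13m🬎[38;2;37;34;14m[48;2;34;31;13m🬎[38;2;37;34;14m[48;2;34;31;13m🬎[38;2;36;33;14m[48;2;92;92;115m🬝[38;2;79;79;98m[48;2;34;32;20m🬋[38;2;85;85;104m[48;2;36;33;14m🬋[38;2;86;86;107m[48;2;37;34;14m🬱[38;2;37;34;14m[48;2;34;31;13m🬎[38;2;37;34;14m[48;2;34;31;13m🬎[38;2;37;34;14m[48;2;34;31;13m🬎[38;2;37;34;14m[48;2;34;31;13m🬎[0m
[38;2;31;28;11m[48;2;28;25;10m🬎[38;2;31;28;11m[48;2;28;25;10m🬎[38;2;31;28;11m[48;2;28;25;10m🬎[38;2;31;28;11m[48;2;28;25;10m🬎[38;2;107;107;129m[48;2;38;36;28m🬉[38;2;45;43;40m[48;2;197;197;220m🬬[38;2;31;28;11m[48;2;85;85;107m🬎[38;2;30;29;24m[48;2;81;81;102m🬟[38;2;31;28;11m[48;2;28;25;10m🬎[38;2;31;28;11m[48;2;28;25;10m🬎[38;2;31;28;11m[48;2;28;25;10m🬎[38;2;31;28;11m[48;2;28;25;10m🬎[0m
[38;2;26;22;9m[48;2;23;19;8m🬎[38;2;26;22;9m[48;2;23;19;8m🬎[38;2;26;22;9m[48;2;23;19;8m🬎[38;2;26;22;9m[48;2;23;19;8m🬎[38;2;26;22;9m[48;2;23;19;8m🬎[38;2;63;63;79m[48;2;24;20;8m🬁[38;2;59;59;73m[48;2;24;20;8m🬂[38;2;26;22;9m[48;2;23;19;8m🬎[38;2;26;22;9m[48;2;23;19;8m🬎[38;2;26;22;9m[48;2;23;19;8m🬎[38;2;26;22;9m[48;2;23;19;8m🬎[38;2;26;22;9m[48;2;23;19;8m🬎[0m
[38;2;21;17;7m[48;2;18;14;6m🬂[38;2;21;17;7m[48;2;18;14;6m🬂[38;2;21;17;7m[48;2;18;14;6m🬂[38;2;21;17;7m[48;2;18;14;6m🬂[38;2;21;17;7m[48;2;18;14;6m🬂[38;2;21;17;7m[48;2;18;14;6m🬂[38;2;21;17;7m[48;2;18;14;6m🬂[38;2;21;17;7m[48;2;18;14;6m🬂[38;2;21;17;7m[48;2;18;14;6m🬂[38;2;21;17;7m[48;2;18;14;6m🬂[38;2;21;17;7m[48;2;18;14;6m🬂[38;2;21;17;7m[48;2;18;14;6m🬂[0m
</frame>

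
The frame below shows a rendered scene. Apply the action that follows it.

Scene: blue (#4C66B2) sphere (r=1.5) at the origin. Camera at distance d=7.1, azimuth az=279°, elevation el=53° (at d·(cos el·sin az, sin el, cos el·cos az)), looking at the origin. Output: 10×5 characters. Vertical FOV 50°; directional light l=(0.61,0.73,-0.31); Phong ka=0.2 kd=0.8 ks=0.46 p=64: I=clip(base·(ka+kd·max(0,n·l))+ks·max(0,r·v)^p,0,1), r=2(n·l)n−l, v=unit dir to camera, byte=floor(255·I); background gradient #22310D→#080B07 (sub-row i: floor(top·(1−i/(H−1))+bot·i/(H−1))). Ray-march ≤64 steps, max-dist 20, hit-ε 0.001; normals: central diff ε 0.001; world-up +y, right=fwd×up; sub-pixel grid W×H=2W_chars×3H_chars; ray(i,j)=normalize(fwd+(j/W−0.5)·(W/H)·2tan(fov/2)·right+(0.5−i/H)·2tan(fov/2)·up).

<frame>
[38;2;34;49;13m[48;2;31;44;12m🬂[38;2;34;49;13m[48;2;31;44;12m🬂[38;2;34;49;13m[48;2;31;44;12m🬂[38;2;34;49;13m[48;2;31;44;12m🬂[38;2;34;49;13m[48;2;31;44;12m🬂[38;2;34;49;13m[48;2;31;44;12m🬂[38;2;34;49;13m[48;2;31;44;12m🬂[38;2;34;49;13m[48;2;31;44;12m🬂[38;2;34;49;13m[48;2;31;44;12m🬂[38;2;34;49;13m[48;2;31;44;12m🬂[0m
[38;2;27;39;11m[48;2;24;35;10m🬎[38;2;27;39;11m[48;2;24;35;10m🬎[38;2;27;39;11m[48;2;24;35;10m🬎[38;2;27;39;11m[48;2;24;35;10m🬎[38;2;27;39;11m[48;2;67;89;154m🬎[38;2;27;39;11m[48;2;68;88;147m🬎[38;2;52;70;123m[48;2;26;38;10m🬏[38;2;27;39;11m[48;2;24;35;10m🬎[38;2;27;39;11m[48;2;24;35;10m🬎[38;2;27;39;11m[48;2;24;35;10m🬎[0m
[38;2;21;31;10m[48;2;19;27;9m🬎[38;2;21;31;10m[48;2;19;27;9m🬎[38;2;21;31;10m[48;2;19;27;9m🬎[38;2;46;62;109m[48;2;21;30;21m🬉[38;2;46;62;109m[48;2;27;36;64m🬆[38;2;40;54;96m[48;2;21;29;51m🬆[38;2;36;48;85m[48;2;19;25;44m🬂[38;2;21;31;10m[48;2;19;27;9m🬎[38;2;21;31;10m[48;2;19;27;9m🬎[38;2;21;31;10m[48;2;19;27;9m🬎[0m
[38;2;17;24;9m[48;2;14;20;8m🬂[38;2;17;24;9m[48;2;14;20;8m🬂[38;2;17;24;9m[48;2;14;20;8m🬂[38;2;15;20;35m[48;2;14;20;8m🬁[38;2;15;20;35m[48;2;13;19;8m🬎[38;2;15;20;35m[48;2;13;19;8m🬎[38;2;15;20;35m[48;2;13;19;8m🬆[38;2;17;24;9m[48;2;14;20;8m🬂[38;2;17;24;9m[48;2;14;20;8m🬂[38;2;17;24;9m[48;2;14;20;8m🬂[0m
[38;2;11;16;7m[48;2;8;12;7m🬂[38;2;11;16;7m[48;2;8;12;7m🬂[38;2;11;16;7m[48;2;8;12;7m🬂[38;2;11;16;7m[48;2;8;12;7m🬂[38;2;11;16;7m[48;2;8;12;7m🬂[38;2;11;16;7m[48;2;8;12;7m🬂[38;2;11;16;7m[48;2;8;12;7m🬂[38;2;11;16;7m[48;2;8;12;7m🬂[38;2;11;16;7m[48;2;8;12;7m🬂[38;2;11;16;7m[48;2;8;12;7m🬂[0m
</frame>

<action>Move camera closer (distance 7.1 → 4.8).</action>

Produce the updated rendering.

<frame>
[38;2;34;49;13m[48;2;31;44;12m🬂[38;2;34;49;13m[48;2;31;44;12m🬂[38;2;34;49;13m[48;2;31;44;12m🬂[38;2;34;49;13m[48;2;31;44;12m🬂[38;2;34;49;13m[48;2;31;44;12m🬂[38;2;34;49;13m[48;2;31;44;12m🬂[38;2;34;49;13m[48;2;31;44;12m🬂[38;2;34;49;13m[48;2;31;44;12m🬂[38;2;34;49;13m[48;2;31;44;12m🬂[38;2;34;49;13m[48;2;31;44;12m🬂[0m
[38;2;27;39;11m[48;2;24;35;10m🬎[38;2;27;39;11m[48;2;24;35;10m🬎[38;2;27;39;11m[48;2;24;35;10m🬎[38;2;27;39;11m[48;2;55;74;129m🬆[38;2;161;180;237m[48;2;58;78;136m🬇[38;2;67;87;148m[48;2;47;64;112m🬆[38;2;48;65;113m[48;2;28;40;11m🬺[38;2;37;50;88m[48;2;26;38;10m🬏[38;2;27;39;11m[48;2;24;35;10m🬎[38;2;27;39;11m[48;2;24;35;10m🬎[0m
[38;2;21;31;10m[48;2;19;27;9m🬎[38;2;21;31;10m[48;2;19;27;9m🬎[38;2;36;49;86m[48;2;20;29;9m▐[38;2;41;55;97m[48;2;29;40;70m🬆[38;2;38;51;90m[48;2;27;36;64m🬆[38;2;34;47;82m[48;2;23;32;56m🬆[38;2;30;41;73m[48;2;19;26;45m🬆[38;2;26;35;63m[48;2;16;22;39m🬂[38;2;21;31;10m[48;2;19;27;9m🬎[38;2;21;31;10m[48;2;19;27;9m🬎[0m
[38;2;17;24;9m[48;2;14;20;8m🬂[38;2;17;24;9m[48;2;14;20;8m🬂[38;2;16;22;38m[48;2;14;20;8m🬁[38;2;16;21;38m[48;2;13;19;8m🬬[38;2;17;23;40m[48;2;15;20;35m🬀[38;2;15;20;35m[48;2;15;20;35m [38;2;15;20;35m[48;2;15;20;35m [38;2;15;20;35m[48;2;13;19;8m🬆[38;2;17;24;9m[48;2;14;20;8m🬂[38;2;17;24;9m[48;2;14;20;8m🬂[0m
[38;2;11;16;7m[48;2;8;12;7m🬂[38;2;11;16;7m[48;2;8;12;7m🬂[38;2;11;16;7m[48;2;8;12;7m🬂[38;2;11;16;7m[48;2;8;12;7m🬂[38;2;15;20;35m[48;2;8;12;7m🬂[38;2;15;20;35m[48;2;8;12;7m🬂[38;2;15;20;35m[48;2;9;12;7m🬀[38;2;11;16;7m[48;2;8;12;7m🬂[38;2;11;16;7m[48;2;8;12;7m🬂[38;2;11;16;7m[48;2;8;12;7m🬂[0m
</frame>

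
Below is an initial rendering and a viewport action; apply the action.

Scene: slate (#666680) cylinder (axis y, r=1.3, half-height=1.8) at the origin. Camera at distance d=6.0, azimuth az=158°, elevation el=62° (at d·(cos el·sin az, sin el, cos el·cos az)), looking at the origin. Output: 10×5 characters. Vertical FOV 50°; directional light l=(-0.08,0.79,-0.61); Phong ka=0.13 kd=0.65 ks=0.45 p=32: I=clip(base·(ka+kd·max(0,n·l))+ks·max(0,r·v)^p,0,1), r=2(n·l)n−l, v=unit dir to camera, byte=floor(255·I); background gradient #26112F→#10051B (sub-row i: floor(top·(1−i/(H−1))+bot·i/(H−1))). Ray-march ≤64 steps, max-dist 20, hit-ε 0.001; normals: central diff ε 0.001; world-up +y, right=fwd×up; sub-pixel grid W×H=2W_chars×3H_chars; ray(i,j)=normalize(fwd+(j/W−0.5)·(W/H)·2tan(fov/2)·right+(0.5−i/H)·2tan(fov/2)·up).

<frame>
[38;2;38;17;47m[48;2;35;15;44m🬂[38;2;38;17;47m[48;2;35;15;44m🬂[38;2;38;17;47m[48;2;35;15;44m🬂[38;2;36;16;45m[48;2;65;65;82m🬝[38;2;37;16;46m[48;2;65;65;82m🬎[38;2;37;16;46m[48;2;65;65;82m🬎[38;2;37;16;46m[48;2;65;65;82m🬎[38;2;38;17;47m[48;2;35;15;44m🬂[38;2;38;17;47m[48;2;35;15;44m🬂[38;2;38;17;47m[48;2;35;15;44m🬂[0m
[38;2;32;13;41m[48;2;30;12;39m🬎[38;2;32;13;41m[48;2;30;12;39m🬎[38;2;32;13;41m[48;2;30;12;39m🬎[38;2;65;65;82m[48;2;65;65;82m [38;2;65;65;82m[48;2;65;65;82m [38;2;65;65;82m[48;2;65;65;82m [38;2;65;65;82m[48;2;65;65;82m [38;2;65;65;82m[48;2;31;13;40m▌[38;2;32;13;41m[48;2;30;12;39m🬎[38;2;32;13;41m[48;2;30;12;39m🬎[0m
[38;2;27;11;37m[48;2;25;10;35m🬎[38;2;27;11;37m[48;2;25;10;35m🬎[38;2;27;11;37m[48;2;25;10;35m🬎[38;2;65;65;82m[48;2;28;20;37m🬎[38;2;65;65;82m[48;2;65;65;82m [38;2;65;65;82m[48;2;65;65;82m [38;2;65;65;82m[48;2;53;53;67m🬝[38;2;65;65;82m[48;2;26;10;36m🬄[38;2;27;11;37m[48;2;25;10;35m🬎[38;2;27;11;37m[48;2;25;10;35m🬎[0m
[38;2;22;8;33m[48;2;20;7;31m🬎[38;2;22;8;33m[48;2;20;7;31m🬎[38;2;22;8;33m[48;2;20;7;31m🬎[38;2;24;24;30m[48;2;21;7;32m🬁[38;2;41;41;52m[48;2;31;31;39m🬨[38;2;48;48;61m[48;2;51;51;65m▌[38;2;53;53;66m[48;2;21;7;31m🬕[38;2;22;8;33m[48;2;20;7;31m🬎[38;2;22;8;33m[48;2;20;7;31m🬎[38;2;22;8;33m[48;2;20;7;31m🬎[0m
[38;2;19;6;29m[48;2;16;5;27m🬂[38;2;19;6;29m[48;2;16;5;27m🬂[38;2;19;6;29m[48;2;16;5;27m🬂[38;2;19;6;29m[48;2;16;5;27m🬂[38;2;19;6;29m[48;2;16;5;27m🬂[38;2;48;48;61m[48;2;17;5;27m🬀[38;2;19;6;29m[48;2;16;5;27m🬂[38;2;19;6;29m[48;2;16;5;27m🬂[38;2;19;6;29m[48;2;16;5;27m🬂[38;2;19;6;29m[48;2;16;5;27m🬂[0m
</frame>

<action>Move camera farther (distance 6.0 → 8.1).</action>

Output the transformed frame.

<frame>
[38;2;38;17;47m[48;2;35;15;44m🬂[38;2;38;17;47m[48;2;35;15;44m🬂[38;2;38;17;47m[48;2;35;15;44m🬂[38;2;38;17;47m[48;2;35;15;44m🬂[38;2;38;17;47m[48;2;35;15;44m🬂[38;2;38;17;47m[48;2;35;15;44m🬂[38;2;38;17;47m[48;2;35;15;44m🬂[38;2;38;17;47m[48;2;35;15;44m🬂[38;2;38;17;47m[48;2;35;15;44m🬂[38;2;38;17;47m[48;2;35;15;44m🬂[0m
[38;2;32;13;41m[48;2;30;12;39m🬎[38;2;32;13;41m[48;2;30;12;39m🬎[38;2;32;13;41m[48;2;30;12;39m🬎[38;2;31;13;41m[48;2;65;65;82m🬝[38;2;33;14;42m[48;2;65;65;82m🬂[38;2;33;14;42m[48;2;65;65;81m🬁[38;2;65;65;82m[48;2;32;13;41m🬱[38;2;32;13;41m[48;2;30;12;39m🬎[38;2;32;13;41m[48;2;30;12;39m🬎[38;2;32;13;41m[48;2;30;12;39m🬎[0m
[38;2;27;11;37m[48;2;25;10;35m🬎[38;2;27;11;37m[48;2;25;10;35m🬎[38;2;27;11;37m[48;2;25;10;35m🬎[38;2;65;65;82m[48;2;26;10;36m🬁[38;2;65;65;82m[48;2;29;29;37m🬬[38;2;65;65;82m[48;2;65;65;82m [38;2;62;62;78m[48;2;26;10;36m🬕[38;2;27;11;37m[48;2;25;10;35m🬎[38;2;27;11;37m[48;2;25;10;35m🬎[38;2;27;11;37m[48;2;25;10;35m🬎[0m
[38;2;22;8;33m[48;2;20;7;31m🬎[38;2;22;8;33m[48;2;20;7;31m🬎[38;2;22;8;33m[48;2;20;7;31m🬎[38;2;22;8;33m[48;2;20;7;31m🬎[38;2;39;39;49m[48;2;21;11;30m🬉[38;2;50;50;63m[48;2;20;7;31m🬝[38;2;52;52;65m[48;2;21;7;32m🬀[38;2;22;8;33m[48;2;20;7;31m🬎[38;2;22;8;33m[48;2;20;7;31m🬎[38;2;22;8;33m[48;2;20;7;31m🬎[0m
[38;2;19;6;29m[48;2;16;5;27m🬂[38;2;19;6;29m[48;2;16;5;27m🬂[38;2;19;6;29m[48;2;16;5;27m🬂[38;2;19;6;29m[48;2;16;5;27m🬂[38;2;19;6;29m[48;2;16;5;27m🬂[38;2;19;6;29m[48;2;16;5;27m🬂[38;2;19;6;29m[48;2;16;5;27m🬂[38;2;19;6;29m[48;2;16;5;27m🬂[38;2;19;6;29m[48;2;16;5;27m🬂[38;2;19;6;29m[48;2;16;5;27m🬂[0m
</frame>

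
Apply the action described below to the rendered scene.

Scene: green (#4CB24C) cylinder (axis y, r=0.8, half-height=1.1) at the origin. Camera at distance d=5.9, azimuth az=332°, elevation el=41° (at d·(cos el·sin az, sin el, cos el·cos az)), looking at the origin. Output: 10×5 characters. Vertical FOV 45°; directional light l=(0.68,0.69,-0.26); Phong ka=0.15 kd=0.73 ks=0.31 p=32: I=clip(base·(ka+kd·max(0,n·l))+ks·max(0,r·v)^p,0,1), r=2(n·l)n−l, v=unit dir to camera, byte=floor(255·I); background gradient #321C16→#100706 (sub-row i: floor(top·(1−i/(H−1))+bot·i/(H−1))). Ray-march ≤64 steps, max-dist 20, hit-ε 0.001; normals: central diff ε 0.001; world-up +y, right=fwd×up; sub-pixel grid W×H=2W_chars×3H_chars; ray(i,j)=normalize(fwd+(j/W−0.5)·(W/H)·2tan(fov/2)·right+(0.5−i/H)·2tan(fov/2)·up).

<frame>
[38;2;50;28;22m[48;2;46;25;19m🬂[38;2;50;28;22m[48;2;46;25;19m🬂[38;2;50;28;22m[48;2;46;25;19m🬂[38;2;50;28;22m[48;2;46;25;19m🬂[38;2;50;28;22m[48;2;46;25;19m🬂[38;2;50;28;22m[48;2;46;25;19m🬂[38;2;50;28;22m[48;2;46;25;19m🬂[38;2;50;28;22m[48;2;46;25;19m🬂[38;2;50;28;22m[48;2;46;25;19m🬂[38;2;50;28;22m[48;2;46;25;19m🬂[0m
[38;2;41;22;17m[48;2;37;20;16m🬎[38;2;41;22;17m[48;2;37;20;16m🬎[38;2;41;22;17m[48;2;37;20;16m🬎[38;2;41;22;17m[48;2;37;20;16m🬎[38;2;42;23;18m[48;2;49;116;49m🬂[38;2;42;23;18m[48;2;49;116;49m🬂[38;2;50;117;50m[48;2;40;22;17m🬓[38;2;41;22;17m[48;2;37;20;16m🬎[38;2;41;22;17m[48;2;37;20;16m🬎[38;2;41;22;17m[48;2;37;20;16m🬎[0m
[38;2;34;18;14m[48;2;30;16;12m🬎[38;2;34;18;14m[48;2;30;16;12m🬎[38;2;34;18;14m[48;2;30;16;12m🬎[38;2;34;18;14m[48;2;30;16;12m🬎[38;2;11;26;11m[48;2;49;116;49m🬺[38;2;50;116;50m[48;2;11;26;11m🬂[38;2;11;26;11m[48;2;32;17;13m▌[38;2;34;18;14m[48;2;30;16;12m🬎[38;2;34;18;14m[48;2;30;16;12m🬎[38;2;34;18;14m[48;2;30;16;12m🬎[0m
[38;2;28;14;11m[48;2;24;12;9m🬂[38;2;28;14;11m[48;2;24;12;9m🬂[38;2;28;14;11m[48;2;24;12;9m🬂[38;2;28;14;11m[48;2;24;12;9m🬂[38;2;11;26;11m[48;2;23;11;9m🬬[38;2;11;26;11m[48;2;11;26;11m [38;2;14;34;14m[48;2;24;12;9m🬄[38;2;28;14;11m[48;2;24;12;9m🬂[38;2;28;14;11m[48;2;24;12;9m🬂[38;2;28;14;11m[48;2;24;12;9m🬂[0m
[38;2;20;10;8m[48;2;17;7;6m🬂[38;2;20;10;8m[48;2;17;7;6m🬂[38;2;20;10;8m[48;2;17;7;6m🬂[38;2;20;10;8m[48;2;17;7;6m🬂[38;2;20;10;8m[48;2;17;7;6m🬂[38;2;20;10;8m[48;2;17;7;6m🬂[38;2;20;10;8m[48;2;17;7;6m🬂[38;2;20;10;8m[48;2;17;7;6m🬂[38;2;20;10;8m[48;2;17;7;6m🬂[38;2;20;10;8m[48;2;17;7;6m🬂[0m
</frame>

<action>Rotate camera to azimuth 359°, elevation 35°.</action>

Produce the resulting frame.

<frame>
[38;2;50;28;22m[48;2;46;25;19m🬂[38;2;50;28;22m[48;2;46;25;19m🬂[38;2;50;28;22m[48;2;46;25;19m🬂[38;2;50;28;22m[48;2;46;25;19m🬂[38;2;50;28;22m[48;2;46;25;19m🬂[38;2;50;28;22m[48;2;46;25;19m🬂[38;2;50;28;22m[48;2;46;25;19m🬂[38;2;50;28;22m[48;2;46;25;19m🬂[38;2;50;28;22m[48;2;46;25;19m🬂[38;2;50;28;22m[48;2;46;25;19m🬂[0m
[38;2;41;22;17m[48;2;37;20;16m🬎[38;2;41;22;17m[48;2;37;20;16m🬎[38;2;41;22;17m[48;2;37;20;16m🬎[38;2;41;22;17m[48;2;37;20;16m🬎[38;2;42;23;18m[48;2;49;116;49m🬂[38;2;42;23;18m[48;2;49;116;49m🬂[38;2;49;116;49m[48;2;40;22;17m🬓[38;2;41;22;17m[48;2;37;20;16m🬎[38;2;41;22;17m[48;2;37;20;16m🬎[38;2;41;22;17m[48;2;37;20;16m🬎[0m
[38;2;34;18;14m[48;2;30;16;12m🬎[38;2;34;18;14m[48;2;30;16;12m🬎[38;2;34;18;14m[48;2;30;16;12m🬎[38;2;34;18;14m[48;2;30;16;12m🬎[38;2;11;26;11m[48;2;11;26;11m [38;2;11;26;11m[48;2;11;26;11m [38;2;26;63;26m[48;2;32;17;13m▌[38;2;34;18;14m[48;2;30;16;12m🬎[38;2;34;18;14m[48;2;30;16;12m🬎[38;2;34;18;14m[48;2;30;16;12m🬎[0m
[38;2;28;14;11m[48;2;24;12;9m🬂[38;2;28;14;11m[48;2;24;12;9m🬂[38;2;28;14;11m[48;2;24;12;9m🬂[38;2;28;14;11m[48;2;24;12;9m🬂[38;2;11;26;11m[48;2;23;11;9m🬬[38;2;11;26;11m[48;2;12;29;12m🬝[38;2;31;74;31m[48;2;24;12;9m🬄[38;2;28;14;11m[48;2;24;12;9m🬂[38;2;28;14;11m[48;2;24;12;9m🬂[38;2;28;14;11m[48;2;24;12;9m🬂[0m
[38;2;20;10;8m[48;2;17;7;6m🬂[38;2;20;10;8m[48;2;17;7;6m🬂[38;2;20;10;8m[48;2;17;7;6m🬂[38;2;20;10;8m[48;2;17;7;6m🬂[38;2;20;10;8m[48;2;17;7;6m🬂[38;2;20;10;8m[48;2;17;7;6m🬂[38;2;20;10;8m[48;2;17;7;6m🬂[38;2;20;10;8m[48;2;17;7;6m🬂[38;2;20;10;8m[48;2;17;7;6m🬂[38;2;20;10;8m[48;2;17;7;6m🬂[0m
</frame>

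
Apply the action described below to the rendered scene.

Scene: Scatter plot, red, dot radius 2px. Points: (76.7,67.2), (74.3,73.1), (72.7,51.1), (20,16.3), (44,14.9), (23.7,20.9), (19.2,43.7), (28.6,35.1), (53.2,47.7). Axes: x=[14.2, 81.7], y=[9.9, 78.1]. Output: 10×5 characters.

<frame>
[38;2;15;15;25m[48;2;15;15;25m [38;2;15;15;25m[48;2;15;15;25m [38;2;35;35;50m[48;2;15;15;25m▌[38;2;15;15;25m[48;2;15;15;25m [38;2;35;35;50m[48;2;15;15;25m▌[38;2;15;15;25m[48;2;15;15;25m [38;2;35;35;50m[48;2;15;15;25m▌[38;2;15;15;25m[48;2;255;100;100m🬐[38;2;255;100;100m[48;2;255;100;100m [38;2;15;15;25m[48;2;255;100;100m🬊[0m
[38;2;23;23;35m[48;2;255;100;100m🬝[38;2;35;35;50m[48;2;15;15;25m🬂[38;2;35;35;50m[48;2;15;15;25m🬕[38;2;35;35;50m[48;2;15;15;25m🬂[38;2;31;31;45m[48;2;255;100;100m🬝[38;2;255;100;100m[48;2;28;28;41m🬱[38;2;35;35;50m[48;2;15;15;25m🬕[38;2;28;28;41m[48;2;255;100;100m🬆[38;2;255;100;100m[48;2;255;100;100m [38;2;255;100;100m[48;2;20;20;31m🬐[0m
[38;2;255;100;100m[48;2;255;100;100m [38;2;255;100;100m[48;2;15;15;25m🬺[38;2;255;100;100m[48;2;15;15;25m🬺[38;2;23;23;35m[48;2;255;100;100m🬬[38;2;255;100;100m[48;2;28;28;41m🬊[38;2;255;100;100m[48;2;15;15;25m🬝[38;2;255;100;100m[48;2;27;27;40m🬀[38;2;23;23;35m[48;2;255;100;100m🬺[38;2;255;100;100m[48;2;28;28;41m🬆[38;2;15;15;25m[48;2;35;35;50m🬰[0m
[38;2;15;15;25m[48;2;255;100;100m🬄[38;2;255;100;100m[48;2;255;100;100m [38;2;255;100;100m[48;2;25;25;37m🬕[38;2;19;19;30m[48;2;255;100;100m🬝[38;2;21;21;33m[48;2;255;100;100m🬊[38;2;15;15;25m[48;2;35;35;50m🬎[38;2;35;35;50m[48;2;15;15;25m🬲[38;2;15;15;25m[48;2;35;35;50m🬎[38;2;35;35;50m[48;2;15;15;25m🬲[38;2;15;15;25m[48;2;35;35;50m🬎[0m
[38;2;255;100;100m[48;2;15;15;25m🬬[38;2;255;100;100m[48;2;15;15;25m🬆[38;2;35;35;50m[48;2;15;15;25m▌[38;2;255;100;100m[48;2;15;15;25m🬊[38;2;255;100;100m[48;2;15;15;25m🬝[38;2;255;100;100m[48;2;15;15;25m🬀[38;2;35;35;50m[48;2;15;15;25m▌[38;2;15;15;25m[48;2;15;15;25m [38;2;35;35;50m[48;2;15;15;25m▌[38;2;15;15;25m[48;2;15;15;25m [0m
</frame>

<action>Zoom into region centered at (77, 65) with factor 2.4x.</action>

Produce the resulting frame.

<frame>
[38;2;15;15;25m[48;2;15;15;25m [38;2;15;15;25m[48;2;15;15;25m [38;2;35;35;50m[48;2;15;15;25m▌[38;2;15;15;25m[48;2;255;100;100m🬆[38;2;23;23;35m[48;2;255;100;100m🬬[38;2;15;15;25m[48;2;15;15;25m [38;2;35;35;50m[48;2;15;15;25m▌[38;2;15;15;25m[48;2;15;15;25m [38;2;35;35;50m[48;2;15;15;25m▌[38;2;15;15;25m[48;2;15;15;25m [0m
[38;2;35;35;50m[48;2;15;15;25m🬂[38;2;35;35;50m[48;2;15;15;25m🬂[38;2;255;100;100m[48;2;27;27;40m🬁[38;2;255;100;100m[48;2;15;15;25m🬬[38;2;255;100;100m[48;2;255;100;100m [38;2;255;100;100m[48;2;28;28;41m🬱[38;2;35;35;50m[48;2;15;15;25m🬕[38;2;35;35;50m[48;2;15;15;25m🬂[38;2;35;35;50m[48;2;15;15;25m🬕[38;2;35;35;50m[48;2;15;15;25m🬂[0m
[38;2;15;15;25m[48;2;35;35;50m🬰[38;2;15;15;25m[48;2;35;35;50m🬰[38;2;35;35;50m[48;2;15;15;25m🬛[38;2;15;15;25m[48;2;35;35;50m🬰[38;2;255;100;100m[48;2;28;28;41m🬊[38;2;255;100;100m[48;2;23;23;35m🬀[38;2;35;35;50m[48;2;15;15;25m🬛[38;2;15;15;25m[48;2;35;35;50m🬰[38;2;35;35;50m[48;2;15;15;25m🬛[38;2;15;15;25m[48;2;35;35;50m🬰[0m
[38;2;15;15;25m[48;2;35;35;50m🬎[38;2;15;15;25m[48;2;35;35;50m🬎[38;2;35;35;50m[48;2;15;15;25m🬲[38;2;19;19;30m[48;2;255;100;100m🬬[38;2;35;35;50m[48;2;15;15;25m🬲[38;2;15;15;25m[48;2;35;35;50m🬎[38;2;35;35;50m[48;2;15;15;25m🬲[38;2;15;15;25m[48;2;35;35;50m🬎[38;2;35;35;50m[48;2;15;15;25m🬲[38;2;15;15;25m[48;2;35;35;50m🬎[0m
[38;2;15;15;25m[48;2;15;15;25m [38;2;15;15;25m[48;2;15;15;25m [38;2;35;35;50m[48;2;255;100;100m🬐[38;2;255;100;100m[48;2;255;100;100m [38;2;23;23;35m[48;2;255;100;100m🬸[38;2;15;15;25m[48;2;15;15;25m [38;2;35;35;50m[48;2;15;15;25m▌[38;2;15;15;25m[48;2;15;15;25m [38;2;35;35;50m[48;2;15;15;25m▌[38;2;15;15;25m[48;2;15;15;25m [0m
</frame>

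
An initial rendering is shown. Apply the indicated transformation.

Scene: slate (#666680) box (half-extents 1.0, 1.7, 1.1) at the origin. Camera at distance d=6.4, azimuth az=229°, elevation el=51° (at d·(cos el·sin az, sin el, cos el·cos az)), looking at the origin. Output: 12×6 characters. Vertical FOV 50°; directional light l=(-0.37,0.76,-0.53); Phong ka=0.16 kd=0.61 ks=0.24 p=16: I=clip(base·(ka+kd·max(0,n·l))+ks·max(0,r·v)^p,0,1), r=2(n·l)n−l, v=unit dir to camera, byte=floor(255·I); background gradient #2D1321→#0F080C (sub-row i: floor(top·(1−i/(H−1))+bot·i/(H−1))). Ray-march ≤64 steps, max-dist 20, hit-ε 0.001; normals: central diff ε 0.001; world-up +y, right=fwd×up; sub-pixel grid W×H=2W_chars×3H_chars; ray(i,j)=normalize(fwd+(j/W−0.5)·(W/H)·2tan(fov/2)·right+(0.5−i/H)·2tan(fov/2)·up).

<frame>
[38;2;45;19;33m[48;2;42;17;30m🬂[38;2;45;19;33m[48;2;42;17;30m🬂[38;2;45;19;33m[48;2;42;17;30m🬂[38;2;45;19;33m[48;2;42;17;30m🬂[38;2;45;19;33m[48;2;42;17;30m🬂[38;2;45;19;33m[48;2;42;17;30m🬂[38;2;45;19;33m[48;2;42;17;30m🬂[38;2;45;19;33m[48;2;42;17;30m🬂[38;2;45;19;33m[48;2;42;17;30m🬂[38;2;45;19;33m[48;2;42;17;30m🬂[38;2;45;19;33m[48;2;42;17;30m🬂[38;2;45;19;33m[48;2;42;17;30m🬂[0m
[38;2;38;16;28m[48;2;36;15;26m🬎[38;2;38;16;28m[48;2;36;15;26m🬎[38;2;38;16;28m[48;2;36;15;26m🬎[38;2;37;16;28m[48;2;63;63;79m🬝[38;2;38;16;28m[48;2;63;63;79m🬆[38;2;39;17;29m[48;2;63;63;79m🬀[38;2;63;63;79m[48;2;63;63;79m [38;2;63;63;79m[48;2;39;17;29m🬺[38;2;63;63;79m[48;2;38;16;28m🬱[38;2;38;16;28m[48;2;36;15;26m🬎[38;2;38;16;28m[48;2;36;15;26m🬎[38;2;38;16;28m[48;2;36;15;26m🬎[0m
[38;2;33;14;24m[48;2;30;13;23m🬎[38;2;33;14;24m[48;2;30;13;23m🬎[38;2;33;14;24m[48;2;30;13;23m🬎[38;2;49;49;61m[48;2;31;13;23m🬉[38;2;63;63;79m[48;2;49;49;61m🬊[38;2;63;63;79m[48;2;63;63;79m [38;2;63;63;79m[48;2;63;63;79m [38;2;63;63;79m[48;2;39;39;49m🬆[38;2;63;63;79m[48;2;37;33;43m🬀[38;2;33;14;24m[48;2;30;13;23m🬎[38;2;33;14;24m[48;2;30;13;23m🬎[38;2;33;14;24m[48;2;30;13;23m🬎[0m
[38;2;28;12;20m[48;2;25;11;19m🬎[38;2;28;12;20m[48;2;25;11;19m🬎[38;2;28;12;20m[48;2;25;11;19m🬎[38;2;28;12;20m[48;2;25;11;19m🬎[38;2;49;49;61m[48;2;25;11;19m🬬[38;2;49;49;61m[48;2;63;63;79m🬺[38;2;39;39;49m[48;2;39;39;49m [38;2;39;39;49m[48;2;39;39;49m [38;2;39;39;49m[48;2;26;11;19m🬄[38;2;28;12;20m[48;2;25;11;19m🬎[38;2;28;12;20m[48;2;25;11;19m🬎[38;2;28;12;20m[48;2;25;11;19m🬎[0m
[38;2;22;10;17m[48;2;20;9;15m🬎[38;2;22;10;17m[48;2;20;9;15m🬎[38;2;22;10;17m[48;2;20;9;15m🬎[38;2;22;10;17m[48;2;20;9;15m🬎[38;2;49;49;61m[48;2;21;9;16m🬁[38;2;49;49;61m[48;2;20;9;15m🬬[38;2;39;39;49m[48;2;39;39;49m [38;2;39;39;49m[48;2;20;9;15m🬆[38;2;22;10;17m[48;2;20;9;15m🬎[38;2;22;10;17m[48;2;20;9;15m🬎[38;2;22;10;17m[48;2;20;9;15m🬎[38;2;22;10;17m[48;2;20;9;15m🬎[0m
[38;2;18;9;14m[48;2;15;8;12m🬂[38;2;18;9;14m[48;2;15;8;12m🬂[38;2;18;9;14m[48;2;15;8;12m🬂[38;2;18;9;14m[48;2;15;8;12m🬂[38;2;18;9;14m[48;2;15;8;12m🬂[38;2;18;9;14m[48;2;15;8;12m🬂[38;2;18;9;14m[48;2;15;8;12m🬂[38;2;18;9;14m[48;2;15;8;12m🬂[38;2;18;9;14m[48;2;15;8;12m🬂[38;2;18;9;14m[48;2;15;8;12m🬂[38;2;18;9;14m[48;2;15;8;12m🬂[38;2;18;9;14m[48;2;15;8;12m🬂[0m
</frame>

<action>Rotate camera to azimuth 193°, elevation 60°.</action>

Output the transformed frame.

<frame>
[38;2;45;19;33m[48;2;42;17;30m🬂[38;2;45;19;33m[48;2;42;17;30m🬂[38;2;45;19;33m[48;2;42;17;30m🬂[38;2;45;19;33m[48;2;42;17;30m🬂[38;2;45;19;33m[48;2;42;17;30m🬂[38;2;45;19;33m[48;2;42;17;30m🬂[38;2;45;19;33m[48;2;42;17;30m🬂[38;2;45;19;33m[48;2;42;17;30m🬂[38;2;45;19;33m[48;2;42;17;30m🬂[38;2;45;19;33m[48;2;42;17;30m🬂[38;2;45;19;33m[48;2;42;17;30m🬂[38;2;45;19;33m[48;2;42;17;30m🬂[0m
[38;2;38;16;28m[48;2;36;15;26m🬎[38;2;38;16;28m[48;2;36;15;26m🬎[38;2;38;16;28m[48;2;36;15;26m🬎[38;2;38;16;28m[48;2;36;15;26m🬎[38;2;63;63;79m[48;2;37;16;28m🬦[38;2;63;63;79m[48;2;63;63;79m [38;2;63;63;79m[48;2;63;63;79m [38;2;63;63;79m[48;2;39;17;29m🬺[38;2;63;63;79m[48;2;37;16;28m🬓[38;2;38;16;28m[48;2;36;15;26m🬎[38;2;38;16;28m[48;2;36;15;26m🬎[38;2;38;16;28m[48;2;36;15;26m🬎[0m
[38;2;33;14;24m[48;2;30;13;23m🬎[38;2;33;14;24m[48;2;30;13;23m🬎[38;2;33;14;24m[48;2;30;13;23m🬎[38;2;32;14;24m[48;2;63;63;79m🬝[38;2;63;63;79m[48;2;63;63;79m [38;2;63;63;79m[48;2;63;63;79m [38;2;63;63;79m[48;2;63;63;79m [38;2;63;63;79m[48;2;63;63;79m [38;2;33;14;24m[48;2;30;13;23m🬎[38;2;33;14;24m[48;2;30;13;23m🬎[38;2;33;14;24m[48;2;30;13;23m🬎[38;2;33;14;24m[48;2;30;13;23m🬎[0m
[38;2;28;12;20m[48;2;25;11;19m🬎[38;2;28;12;20m[48;2;25;11;19m🬎[38;2;28;12;20m[48;2;25;11;19m🬎[38;2;49;49;61m[48;2;26;11;19m🬁[38;2;49;49;61m[48;2;49;49;61m [38;2;63;63;79m[48;2;49;49;61m🬂[38;2;63;63;79m[48;2;49;49;61m🬂[38;2;63;63;79m[48;2;49;49;61m🬊[38;2;28;12;20m[48;2;25;11;19m🬎[38;2;28;12;20m[48;2;25;11;19m🬎[38;2;28;12;20m[48;2;25;11;19m🬎[38;2;28;12;20m[48;2;25;11;19m🬎[0m
[38;2;22;10;17m[48;2;20;9;15m🬎[38;2;22;10;17m[48;2;20;9;15m🬎[38;2;22;10;17m[48;2;20;9;15m🬎[38;2;22;10;17m[48;2;20;9;15m🬎[38;2;49;49;61m[48;2;21;9;16m🬉[38;2;49;49;61m[48;2;20;9;15m🬎[38;2;49;49;61m[48;2;20;9;15m🬬[38;2;49;49;61m[48;2;21;10;16m▌[38;2;22;10;17m[48;2;20;9;15m🬎[38;2;22;10;17m[48;2;20;9;15m🬎[38;2;22;10;17m[48;2;20;9;15m🬎[38;2;22;10;17m[48;2;20;9;15m🬎[0m
[38;2;18;9;14m[48;2;15;8;12m🬂[38;2;18;9;14m[48;2;15;8;12m🬂[38;2;18;9;14m[48;2;15;8;12m🬂[38;2;18;9;14m[48;2;15;8;12m🬂[38;2;18;9;14m[48;2;15;8;12m🬂[38;2;18;9;14m[48;2;15;8;12m🬂[38;2;18;9;14m[48;2;15;8;12m🬂[38;2;18;9;14m[48;2;15;8;12m🬂[38;2;18;9;14m[48;2;15;8;12m🬂[38;2;18;9;14m[48;2;15;8;12m🬂[38;2;18;9;14m[48;2;15;8;12m🬂[38;2;18;9;14m[48;2;15;8;12m🬂[0m
</frame>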